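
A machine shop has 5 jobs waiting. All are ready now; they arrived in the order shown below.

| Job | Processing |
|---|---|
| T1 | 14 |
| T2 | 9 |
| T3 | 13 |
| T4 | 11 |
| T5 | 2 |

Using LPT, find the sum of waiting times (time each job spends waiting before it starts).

LPT (decreasing processing time): T1 T3 T4 T2 T5.
T1: waits 0, runs 0→14
T3: waits 14, runs 14→27
T4: waits 27, runs 27→38
T2: waits 38, runs 38→47
T5: waits 47, runs 47→49
Sum = 0+14+27+38+47 = 126.

126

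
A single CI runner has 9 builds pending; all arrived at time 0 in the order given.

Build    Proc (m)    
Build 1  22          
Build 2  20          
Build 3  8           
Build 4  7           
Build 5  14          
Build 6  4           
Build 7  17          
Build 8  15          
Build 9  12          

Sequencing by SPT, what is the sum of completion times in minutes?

SPT (increasing processing time): Build 6 Build 4 Build 3 Build 9 Build 5 Build 8 Build 7 Build 2 Build 1.
Build 6: 0→4
Build 4: 4→11
Build 3: 11→19
Build 9: 19→31
Build 5: 31→45
Build 8: 45→60
Build 7: 60→77
Build 2: 77→97
Build 1: 97→119
Sum = 4+11+19+31+45+60+77+97+119 = 463.

463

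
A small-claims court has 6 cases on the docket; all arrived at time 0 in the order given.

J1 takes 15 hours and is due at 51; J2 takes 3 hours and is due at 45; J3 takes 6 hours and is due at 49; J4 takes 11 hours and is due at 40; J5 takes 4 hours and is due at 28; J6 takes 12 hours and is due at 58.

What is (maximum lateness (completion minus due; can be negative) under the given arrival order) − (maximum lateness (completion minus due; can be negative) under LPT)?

FIFO (arrival order): J1 J2 J3 J4 J5 J6.
J1: 0→15, due 51, lateness -36
J2: 15→18, due 45, lateness -27
J3: 18→24, due 49, lateness -25
J4: 24→35, due 40, lateness -5
J5: 35→39, due 28, lateness 11
J6: 39→51, due 58, lateness -7
Maximum = 11.
LPT (decreasing processing time): J1 J6 J4 J3 J5 J2.
J1: 0→15, due 51, lateness -36
J6: 15→27, due 58, lateness -31
J4: 27→38, due 40, lateness -2
J3: 38→44, due 49, lateness -5
J5: 44→48, due 28, lateness 20
J2: 48→51, due 45, lateness 6
Maximum = 20.
Difference = 11 − 20 = -9.

-9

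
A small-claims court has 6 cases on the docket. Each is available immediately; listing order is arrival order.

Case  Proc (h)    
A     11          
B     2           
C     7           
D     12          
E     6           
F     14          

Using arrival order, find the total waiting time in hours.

114

FIFO (arrival order): A B C D E F.
A: waits 0, runs 0→11
B: waits 11, runs 11→13
C: waits 13, runs 13→20
D: waits 20, runs 20→32
E: waits 32, runs 32→38
F: waits 38, runs 38→52
Sum = 0+11+13+20+32+38 = 114.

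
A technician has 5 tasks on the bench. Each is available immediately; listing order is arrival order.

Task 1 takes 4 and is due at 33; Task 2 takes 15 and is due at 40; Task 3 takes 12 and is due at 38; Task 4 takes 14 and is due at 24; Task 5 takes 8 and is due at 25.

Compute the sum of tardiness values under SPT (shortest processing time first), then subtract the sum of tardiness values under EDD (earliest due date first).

SPT (increasing processing time): Task 1 Task 5 Task 3 Task 4 Task 2.
Task 1: 0→4, due 33, tardiness 0
Task 5: 4→12, due 25, tardiness 0
Task 3: 12→24, due 38, tardiness 0
Task 4: 24→38, due 24, tardiness 14
Task 2: 38→53, due 40, tardiness 13
Sum = 0+0+0+14+13 = 27.
EDD (increasing due date): Task 4 Task 5 Task 1 Task 3 Task 2.
Task 4: 0→14, due 24, tardiness 0
Task 5: 14→22, due 25, tardiness 0
Task 1: 22→26, due 33, tardiness 0
Task 3: 26→38, due 38, tardiness 0
Task 2: 38→53, due 40, tardiness 13
Sum = 0+0+0+0+13 = 13.
Difference = 27 − 13 = 14.

14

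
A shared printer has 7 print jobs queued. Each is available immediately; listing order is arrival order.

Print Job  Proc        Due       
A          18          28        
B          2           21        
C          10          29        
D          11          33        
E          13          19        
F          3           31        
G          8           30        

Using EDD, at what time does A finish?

33

EDD (increasing due date): E B A C G F D.
E: 0→13
B: 13→15
A: 15→33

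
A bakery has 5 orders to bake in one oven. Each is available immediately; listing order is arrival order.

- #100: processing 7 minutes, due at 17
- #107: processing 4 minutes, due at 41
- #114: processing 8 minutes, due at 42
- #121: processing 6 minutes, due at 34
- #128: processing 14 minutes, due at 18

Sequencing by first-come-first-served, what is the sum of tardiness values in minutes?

FIFO (arrival order): #100 #107 #114 #121 #128.
#100: 0→7, due 17, tardiness 0
#107: 7→11, due 41, tardiness 0
#114: 11→19, due 42, tardiness 0
#121: 19→25, due 34, tardiness 0
#128: 25→39, due 18, tardiness 21
Sum = 0+0+0+0+21 = 21.

21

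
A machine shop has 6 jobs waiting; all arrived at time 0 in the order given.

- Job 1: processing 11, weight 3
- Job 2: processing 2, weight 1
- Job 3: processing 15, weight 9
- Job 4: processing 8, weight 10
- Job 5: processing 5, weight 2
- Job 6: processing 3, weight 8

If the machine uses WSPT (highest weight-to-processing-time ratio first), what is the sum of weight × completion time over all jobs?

594

WSPT (decreasing weight/processing-time ratio): Job 6 Job 4 Job 3 Job 2 Job 5 Job 1.
Job 6: finishes 3, weight 8, w·C = 24
Job 4: finishes 11, weight 10, w·C = 110
Job 3: finishes 26, weight 9, w·C = 234
Job 2: finishes 28, weight 1, w·C = 28
Job 5: finishes 33, weight 2, w·C = 66
Job 1: finishes 44, weight 3, w·C = 132
Sum = 24+110+234+28+66+132 = 594.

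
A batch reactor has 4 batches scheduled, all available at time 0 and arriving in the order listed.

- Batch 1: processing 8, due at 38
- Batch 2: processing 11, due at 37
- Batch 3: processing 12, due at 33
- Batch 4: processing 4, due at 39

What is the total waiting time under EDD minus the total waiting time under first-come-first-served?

8

EDD (increasing due date): Batch 3 Batch 2 Batch 1 Batch 4.
Batch 3: waits 0, runs 0→12
Batch 2: waits 12, runs 12→23
Batch 1: waits 23, runs 23→31
Batch 4: waits 31, runs 31→35
Sum = 0+12+23+31 = 66.
FIFO (arrival order): Batch 1 Batch 2 Batch 3 Batch 4.
Batch 1: waits 0, runs 0→8
Batch 2: waits 8, runs 8→19
Batch 3: waits 19, runs 19→31
Batch 4: waits 31, runs 31→35
Sum = 0+8+19+31 = 58.
Difference = 66 − 58 = 8.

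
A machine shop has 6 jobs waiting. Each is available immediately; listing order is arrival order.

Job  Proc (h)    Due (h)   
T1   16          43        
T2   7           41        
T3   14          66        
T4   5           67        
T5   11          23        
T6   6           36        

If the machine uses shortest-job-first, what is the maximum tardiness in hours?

SPT (increasing processing time): T4 T6 T2 T5 T3 T1.
T4: 0→5, due 67, tardiness 0
T6: 5→11, due 36, tardiness 0
T2: 11→18, due 41, tardiness 0
T5: 18→29, due 23, tardiness 6
T3: 29→43, due 66, tardiness 0
T1: 43→59, due 43, tardiness 16
Maximum = 16.

16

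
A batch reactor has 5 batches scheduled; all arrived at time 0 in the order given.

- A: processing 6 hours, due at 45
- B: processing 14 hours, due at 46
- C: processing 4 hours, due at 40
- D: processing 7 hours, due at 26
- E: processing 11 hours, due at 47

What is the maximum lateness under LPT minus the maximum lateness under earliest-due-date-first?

11

LPT (decreasing processing time): B E D A C.
B: 0→14, due 46, lateness -32
E: 14→25, due 47, lateness -22
D: 25→32, due 26, lateness 6
A: 32→38, due 45, lateness -7
C: 38→42, due 40, lateness 2
Maximum = 6.
EDD (increasing due date): D C A B E.
D: 0→7, due 26, lateness -19
C: 7→11, due 40, lateness -29
A: 11→17, due 45, lateness -28
B: 17→31, due 46, lateness -15
E: 31→42, due 47, lateness -5
Maximum = -5.
Difference = 6 − -5 = 11.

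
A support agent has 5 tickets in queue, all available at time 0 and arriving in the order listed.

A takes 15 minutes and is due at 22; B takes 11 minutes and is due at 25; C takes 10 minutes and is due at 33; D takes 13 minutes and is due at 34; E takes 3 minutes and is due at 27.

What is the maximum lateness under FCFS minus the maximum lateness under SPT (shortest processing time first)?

FIFO (arrival order): A B C D E.
A: 0→15, due 22, lateness -7
B: 15→26, due 25, lateness 1
C: 26→36, due 33, lateness 3
D: 36→49, due 34, lateness 15
E: 49→52, due 27, lateness 25
Maximum = 25.
SPT (increasing processing time): E C B D A.
E: 0→3, due 27, lateness -24
C: 3→13, due 33, lateness -20
B: 13→24, due 25, lateness -1
D: 24→37, due 34, lateness 3
A: 37→52, due 22, lateness 30
Maximum = 30.
Difference = 25 − 30 = -5.

-5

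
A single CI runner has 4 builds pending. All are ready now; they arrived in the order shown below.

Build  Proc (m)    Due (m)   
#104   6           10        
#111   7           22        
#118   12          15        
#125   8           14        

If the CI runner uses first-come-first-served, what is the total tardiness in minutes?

29

FIFO (arrival order): #104 #111 #118 #125.
#104: 0→6, due 10, tardiness 0
#111: 6→13, due 22, tardiness 0
#118: 13→25, due 15, tardiness 10
#125: 25→33, due 14, tardiness 19
Sum = 0+0+10+19 = 29.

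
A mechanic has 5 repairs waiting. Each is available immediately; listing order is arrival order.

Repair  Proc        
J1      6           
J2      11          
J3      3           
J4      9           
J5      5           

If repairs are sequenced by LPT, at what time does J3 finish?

LPT (decreasing processing time): J2 J4 J1 J5 J3.
J2: 0→11
J4: 11→20
J1: 20→26
J5: 26→31
J3: 31→34

34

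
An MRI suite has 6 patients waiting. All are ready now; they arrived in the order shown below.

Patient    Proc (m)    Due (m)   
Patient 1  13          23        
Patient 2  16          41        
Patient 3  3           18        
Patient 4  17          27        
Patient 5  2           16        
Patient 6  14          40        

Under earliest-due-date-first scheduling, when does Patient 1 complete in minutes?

EDD (increasing due date): Patient 5 Patient 3 Patient 1 Patient 4 Patient 6 Patient 2.
Patient 5: 0→2
Patient 3: 2→5
Patient 1: 5→18

18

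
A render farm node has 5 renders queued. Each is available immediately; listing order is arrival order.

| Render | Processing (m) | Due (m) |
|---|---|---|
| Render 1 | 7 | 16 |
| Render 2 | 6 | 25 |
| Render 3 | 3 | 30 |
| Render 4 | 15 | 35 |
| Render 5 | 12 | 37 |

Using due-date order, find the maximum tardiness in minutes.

6

EDD (increasing due date): Render 1 Render 2 Render 3 Render 4 Render 5.
Render 1: 0→7, due 16, tardiness 0
Render 2: 7→13, due 25, tardiness 0
Render 3: 13→16, due 30, tardiness 0
Render 4: 16→31, due 35, tardiness 0
Render 5: 31→43, due 37, tardiness 6
Maximum = 6.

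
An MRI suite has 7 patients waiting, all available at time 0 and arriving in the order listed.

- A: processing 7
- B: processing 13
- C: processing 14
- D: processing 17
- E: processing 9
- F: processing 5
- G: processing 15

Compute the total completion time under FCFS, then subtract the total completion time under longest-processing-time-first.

-60

FIFO (arrival order): A B C D E F G.
A: 0→7
B: 7→20
C: 20→34
D: 34→51
E: 51→60
F: 60→65
G: 65→80
Sum = 7+20+34+51+60+65+80 = 317.
LPT (decreasing processing time): D G C B E A F.
D: 0→17
G: 17→32
C: 32→46
B: 46→59
E: 59→68
A: 68→75
F: 75→80
Sum = 17+32+46+59+68+75+80 = 377.
Difference = 317 − 377 = -60.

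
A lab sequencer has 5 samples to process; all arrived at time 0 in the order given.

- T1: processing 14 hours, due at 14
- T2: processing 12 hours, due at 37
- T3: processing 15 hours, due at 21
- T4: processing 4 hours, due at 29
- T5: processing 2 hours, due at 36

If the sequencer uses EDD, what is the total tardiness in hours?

22

EDD (increasing due date): T1 T3 T4 T5 T2.
T1: 0→14, due 14, tardiness 0
T3: 14→29, due 21, tardiness 8
T4: 29→33, due 29, tardiness 4
T5: 33→35, due 36, tardiness 0
T2: 35→47, due 37, tardiness 10
Sum = 0+8+4+0+10 = 22.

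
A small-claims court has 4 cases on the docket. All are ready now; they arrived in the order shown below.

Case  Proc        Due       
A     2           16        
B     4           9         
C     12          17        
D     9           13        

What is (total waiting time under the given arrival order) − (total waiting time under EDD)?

FIFO (arrival order): A B C D.
A: waits 0, runs 0→2
B: waits 2, runs 2→6
C: waits 6, runs 6→18
D: waits 18, runs 18→27
Sum = 0+2+6+18 = 26.
EDD (increasing due date): B D A C.
B: waits 0, runs 0→4
D: waits 4, runs 4→13
A: waits 13, runs 13→15
C: waits 15, runs 15→27
Sum = 0+4+13+15 = 32.
Difference = 26 − 32 = -6.

-6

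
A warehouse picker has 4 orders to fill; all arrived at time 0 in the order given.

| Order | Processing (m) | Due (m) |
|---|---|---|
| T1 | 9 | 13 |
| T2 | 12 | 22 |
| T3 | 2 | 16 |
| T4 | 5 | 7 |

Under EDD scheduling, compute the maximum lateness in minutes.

6

EDD (increasing due date): T4 T1 T3 T2.
T4: 0→5, due 7, lateness -2
T1: 5→14, due 13, lateness 1
T3: 14→16, due 16, lateness 0
T2: 16→28, due 22, lateness 6
Maximum = 6.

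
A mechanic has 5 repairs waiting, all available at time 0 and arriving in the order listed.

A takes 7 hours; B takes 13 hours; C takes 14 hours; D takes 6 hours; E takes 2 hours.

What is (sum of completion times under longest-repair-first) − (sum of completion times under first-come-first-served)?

14

LPT (decreasing processing time): C B A D E.
C: 0→14
B: 14→27
A: 27→34
D: 34→40
E: 40→42
Sum = 14+27+34+40+42 = 157.
FIFO (arrival order): A B C D E.
A: 0→7
B: 7→20
C: 20→34
D: 34→40
E: 40→42
Sum = 7+20+34+40+42 = 143.
Difference = 157 − 143 = 14.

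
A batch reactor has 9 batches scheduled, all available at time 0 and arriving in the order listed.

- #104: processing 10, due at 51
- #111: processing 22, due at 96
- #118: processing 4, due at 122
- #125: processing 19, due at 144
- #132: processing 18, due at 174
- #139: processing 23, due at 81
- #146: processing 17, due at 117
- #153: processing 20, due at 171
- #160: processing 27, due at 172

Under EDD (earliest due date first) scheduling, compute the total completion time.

EDD (increasing due date): #104 #139 #111 #146 #118 #125 #153 #160 #132.
#104: 0→10
#139: 10→33
#111: 33→55
#146: 55→72
#118: 72→76
#125: 76→95
#153: 95→115
#160: 115→142
#132: 142→160
Sum = 10+33+55+72+76+95+115+142+160 = 758.

758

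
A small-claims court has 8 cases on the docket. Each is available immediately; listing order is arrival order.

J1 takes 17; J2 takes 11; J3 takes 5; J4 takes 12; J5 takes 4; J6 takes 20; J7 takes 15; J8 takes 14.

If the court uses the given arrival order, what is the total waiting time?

325

FIFO (arrival order): J1 J2 J3 J4 J5 J6 J7 J8.
J1: waits 0, runs 0→17
J2: waits 17, runs 17→28
J3: waits 28, runs 28→33
J4: waits 33, runs 33→45
J5: waits 45, runs 45→49
J6: waits 49, runs 49→69
J7: waits 69, runs 69→84
J8: waits 84, runs 84→98
Sum = 0+17+28+33+45+49+69+84 = 325.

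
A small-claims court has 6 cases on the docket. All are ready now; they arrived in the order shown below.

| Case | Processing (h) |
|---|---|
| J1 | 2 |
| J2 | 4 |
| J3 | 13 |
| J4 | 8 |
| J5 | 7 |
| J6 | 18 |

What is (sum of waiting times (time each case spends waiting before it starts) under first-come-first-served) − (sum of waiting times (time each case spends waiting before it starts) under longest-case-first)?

-96

FIFO (arrival order): J1 J2 J3 J4 J5 J6.
J1: waits 0, runs 0→2
J2: waits 2, runs 2→6
J3: waits 6, runs 6→19
J4: waits 19, runs 19→27
J5: waits 27, runs 27→34
J6: waits 34, runs 34→52
Sum = 0+2+6+19+27+34 = 88.
LPT (decreasing processing time): J6 J3 J4 J5 J2 J1.
J6: waits 0, runs 0→18
J3: waits 18, runs 18→31
J4: waits 31, runs 31→39
J5: waits 39, runs 39→46
J2: waits 46, runs 46→50
J1: waits 50, runs 50→52
Sum = 0+18+31+39+46+50 = 184.
Difference = 88 − 184 = -96.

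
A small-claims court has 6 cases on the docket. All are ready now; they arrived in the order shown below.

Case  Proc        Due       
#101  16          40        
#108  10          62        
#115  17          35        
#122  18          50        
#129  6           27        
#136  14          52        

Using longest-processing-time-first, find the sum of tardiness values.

91

LPT (decreasing processing time): #122 #115 #101 #136 #108 #129.
#122: 0→18, due 50, tardiness 0
#115: 18→35, due 35, tardiness 0
#101: 35→51, due 40, tardiness 11
#136: 51→65, due 52, tardiness 13
#108: 65→75, due 62, tardiness 13
#129: 75→81, due 27, tardiness 54
Sum = 0+0+11+13+13+54 = 91.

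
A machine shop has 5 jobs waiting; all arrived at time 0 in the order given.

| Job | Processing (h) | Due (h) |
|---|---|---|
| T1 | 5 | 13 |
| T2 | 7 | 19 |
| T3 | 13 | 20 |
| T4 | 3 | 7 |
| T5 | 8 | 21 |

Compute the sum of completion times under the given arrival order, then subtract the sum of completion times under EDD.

16

FIFO (arrival order): T1 T2 T3 T4 T5.
T1: 0→5
T2: 5→12
T3: 12→25
T4: 25→28
T5: 28→36
Sum = 5+12+25+28+36 = 106.
EDD (increasing due date): T4 T1 T2 T3 T5.
T4: 0→3
T1: 3→8
T2: 8→15
T3: 15→28
T5: 28→36
Sum = 3+8+15+28+36 = 90.
Difference = 106 − 90 = 16.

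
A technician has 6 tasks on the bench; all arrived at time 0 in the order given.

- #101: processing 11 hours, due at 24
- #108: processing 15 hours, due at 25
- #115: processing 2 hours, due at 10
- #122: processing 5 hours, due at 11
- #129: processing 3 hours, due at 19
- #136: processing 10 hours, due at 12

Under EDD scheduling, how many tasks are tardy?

EDD (increasing due date): #115 #122 #136 #129 #101 #108.
#115: 0→2, due 10, tardiness 0
#122: 2→7, due 11, tardiness 0
#136: 7→17, due 12, tardiness 5
#129: 17→20, due 19, tardiness 1
#101: 20→31, due 24, tardiness 7
#108: 31→46, due 25, tardiness 21
Late tasks: 4.

4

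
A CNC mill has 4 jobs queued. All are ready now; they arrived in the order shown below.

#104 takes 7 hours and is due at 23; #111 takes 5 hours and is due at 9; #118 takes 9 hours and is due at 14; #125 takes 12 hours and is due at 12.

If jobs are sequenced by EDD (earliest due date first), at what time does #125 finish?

EDD (increasing due date): #111 #125 #118 #104.
#111: 0→5
#125: 5→17

17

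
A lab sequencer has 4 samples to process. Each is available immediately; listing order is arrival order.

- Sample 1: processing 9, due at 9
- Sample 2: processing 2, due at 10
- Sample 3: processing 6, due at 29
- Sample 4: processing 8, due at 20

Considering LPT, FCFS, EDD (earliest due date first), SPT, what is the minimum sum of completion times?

LPT (decreasing processing time): Sample 1 Sample 4 Sample 3 Sample 2.
Sample 1: 0→9
Sample 4: 9→17
Sample 3: 17→23
Sample 2: 23→25
Sum = 9+17+23+25 = 74.
FIFO (arrival order): Sample 1 Sample 2 Sample 3 Sample 4.
Sample 1: 0→9
Sample 2: 9→11
Sample 3: 11→17
Sample 4: 17→25
Sum = 9+11+17+25 = 62.
EDD (increasing due date): Sample 1 Sample 2 Sample 4 Sample 3.
Sample 1: 0→9
Sample 2: 9→11
Sample 4: 11→19
Sample 3: 19→25
Sum = 9+11+19+25 = 64.
SPT (increasing processing time): Sample 2 Sample 3 Sample 4 Sample 1.
Sample 2: 0→2
Sample 3: 2→8
Sample 4: 8→16
Sample 1: 16→25
Sum = 2+8+16+25 = 51.
LPT 74, FIFO 62, EDD 64, SPT 51 → minimum 51.

51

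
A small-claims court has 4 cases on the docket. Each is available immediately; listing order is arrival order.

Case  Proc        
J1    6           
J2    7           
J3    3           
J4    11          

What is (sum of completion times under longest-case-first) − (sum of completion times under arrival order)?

LPT (decreasing processing time): J4 J2 J1 J3.
J4: 0→11
J2: 11→18
J1: 18→24
J3: 24→27
Sum = 11+18+24+27 = 80.
FIFO (arrival order): J1 J2 J3 J4.
J1: 0→6
J2: 6→13
J3: 13→16
J4: 16→27
Sum = 6+13+16+27 = 62.
Difference = 80 − 62 = 18.

18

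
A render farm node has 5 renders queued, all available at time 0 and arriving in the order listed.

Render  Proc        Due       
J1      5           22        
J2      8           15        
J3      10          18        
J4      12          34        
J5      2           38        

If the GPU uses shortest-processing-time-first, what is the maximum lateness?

7

SPT (increasing processing time): J5 J1 J2 J3 J4.
J5: 0→2, due 38, lateness -36
J1: 2→7, due 22, lateness -15
J2: 7→15, due 15, lateness 0
J3: 15→25, due 18, lateness 7
J4: 25→37, due 34, lateness 3
Maximum = 7.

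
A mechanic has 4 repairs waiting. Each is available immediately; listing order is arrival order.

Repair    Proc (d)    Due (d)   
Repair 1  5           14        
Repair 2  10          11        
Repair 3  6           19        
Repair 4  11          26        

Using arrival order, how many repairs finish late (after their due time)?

3

FIFO (arrival order): Repair 1 Repair 2 Repair 3 Repair 4.
Repair 1: 0→5, due 14, tardiness 0
Repair 2: 5→15, due 11, tardiness 4
Repair 3: 15→21, due 19, tardiness 2
Repair 4: 21→32, due 26, tardiness 6
Late repairs: 3.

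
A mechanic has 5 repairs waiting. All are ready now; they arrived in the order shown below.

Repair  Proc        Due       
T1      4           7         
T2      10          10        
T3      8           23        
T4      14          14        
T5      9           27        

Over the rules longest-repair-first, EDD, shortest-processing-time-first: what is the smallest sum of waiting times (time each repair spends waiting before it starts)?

68

LPT (decreasing processing time): T4 T2 T5 T3 T1.
T4: waits 0, runs 0→14
T2: waits 14, runs 14→24
T5: waits 24, runs 24→33
T3: waits 33, runs 33→41
T1: waits 41, runs 41→45
Sum = 0+14+24+33+41 = 112.
EDD (increasing due date): T1 T2 T4 T3 T5.
T1: waits 0, runs 0→4
T2: waits 4, runs 4→14
T4: waits 14, runs 14→28
T3: waits 28, runs 28→36
T5: waits 36, runs 36→45
Sum = 0+4+14+28+36 = 82.
SPT (increasing processing time): T1 T3 T5 T2 T4.
T1: waits 0, runs 0→4
T3: waits 4, runs 4→12
T5: waits 12, runs 12→21
T2: waits 21, runs 21→31
T4: waits 31, runs 31→45
Sum = 0+4+12+21+31 = 68.
LPT 112, EDD 82, SPT 68 → minimum 68.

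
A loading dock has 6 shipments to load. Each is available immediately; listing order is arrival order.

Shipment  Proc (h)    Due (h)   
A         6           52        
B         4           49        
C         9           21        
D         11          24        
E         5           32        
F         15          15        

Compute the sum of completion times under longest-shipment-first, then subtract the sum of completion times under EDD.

LPT (decreasing processing time): F D C A E B.
F: 0→15
D: 15→26
C: 26→35
A: 35→41
E: 41→46
B: 46→50
Sum = 15+26+35+41+46+50 = 213.
EDD (increasing due date): F C D E B A.
F: 0→15
C: 15→24
D: 24→35
E: 35→40
B: 40→44
A: 44→50
Sum = 15+24+35+40+44+50 = 208.
Difference = 213 − 208 = 5.

5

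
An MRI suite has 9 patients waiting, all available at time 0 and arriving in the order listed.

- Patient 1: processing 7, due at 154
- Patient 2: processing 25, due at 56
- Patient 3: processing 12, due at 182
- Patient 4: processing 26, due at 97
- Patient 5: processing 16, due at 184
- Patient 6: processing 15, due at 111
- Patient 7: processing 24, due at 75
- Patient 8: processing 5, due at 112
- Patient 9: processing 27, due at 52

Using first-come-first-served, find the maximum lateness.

FIFO (arrival order): Patient 1 Patient 2 Patient 3 Patient 4 Patient 5 Patient 6 Patient 7 Patient 8 Patient 9.
Patient 1: 0→7, due 154, lateness -147
Patient 2: 7→32, due 56, lateness -24
Patient 3: 32→44, due 182, lateness -138
Patient 4: 44→70, due 97, lateness -27
Patient 5: 70→86, due 184, lateness -98
Patient 6: 86→101, due 111, lateness -10
Patient 7: 101→125, due 75, lateness 50
Patient 8: 125→130, due 112, lateness 18
Patient 9: 130→157, due 52, lateness 105
Maximum = 105.

105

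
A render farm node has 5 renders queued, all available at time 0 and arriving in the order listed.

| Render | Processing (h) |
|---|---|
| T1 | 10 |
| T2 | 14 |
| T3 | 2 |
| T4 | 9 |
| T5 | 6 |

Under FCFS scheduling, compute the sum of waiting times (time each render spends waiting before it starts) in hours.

FIFO (arrival order): T1 T2 T3 T4 T5.
T1: waits 0, runs 0→10
T2: waits 10, runs 10→24
T3: waits 24, runs 24→26
T4: waits 26, runs 26→35
T5: waits 35, runs 35→41
Sum = 0+10+24+26+35 = 95.

95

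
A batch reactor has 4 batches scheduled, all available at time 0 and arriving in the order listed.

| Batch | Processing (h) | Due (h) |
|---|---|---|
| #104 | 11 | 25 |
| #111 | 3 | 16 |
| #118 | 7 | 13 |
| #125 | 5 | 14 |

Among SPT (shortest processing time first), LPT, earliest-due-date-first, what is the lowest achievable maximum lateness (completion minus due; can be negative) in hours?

1

SPT (increasing processing time): #111 #125 #118 #104.
#111: 0→3, due 16, lateness -13
#125: 3→8, due 14, lateness -6
#118: 8→15, due 13, lateness 2
#104: 15→26, due 25, lateness 1
Maximum = 2.
LPT (decreasing processing time): #104 #118 #125 #111.
#104: 0→11, due 25, lateness -14
#118: 11→18, due 13, lateness 5
#125: 18→23, due 14, lateness 9
#111: 23→26, due 16, lateness 10
Maximum = 10.
EDD (increasing due date): #118 #125 #111 #104.
#118: 0→7, due 13, lateness -6
#125: 7→12, due 14, lateness -2
#111: 12→15, due 16, lateness -1
#104: 15→26, due 25, lateness 1
Maximum = 1.
SPT 2, LPT 10, EDD 1 → minimum 1.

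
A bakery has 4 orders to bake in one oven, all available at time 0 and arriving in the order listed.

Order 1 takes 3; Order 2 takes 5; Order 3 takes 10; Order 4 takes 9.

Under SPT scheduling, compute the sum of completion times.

SPT (increasing processing time): Order 1 Order 2 Order 4 Order 3.
Order 1: 0→3
Order 2: 3→8
Order 4: 8→17
Order 3: 17→27
Sum = 3+8+17+27 = 55.

55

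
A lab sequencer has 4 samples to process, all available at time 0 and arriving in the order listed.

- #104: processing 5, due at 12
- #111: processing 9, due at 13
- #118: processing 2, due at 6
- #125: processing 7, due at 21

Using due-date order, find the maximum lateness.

3

EDD (increasing due date): #118 #104 #111 #125.
#118: 0→2, due 6, lateness -4
#104: 2→7, due 12, lateness -5
#111: 7→16, due 13, lateness 3
#125: 16→23, due 21, lateness 2
Maximum = 3.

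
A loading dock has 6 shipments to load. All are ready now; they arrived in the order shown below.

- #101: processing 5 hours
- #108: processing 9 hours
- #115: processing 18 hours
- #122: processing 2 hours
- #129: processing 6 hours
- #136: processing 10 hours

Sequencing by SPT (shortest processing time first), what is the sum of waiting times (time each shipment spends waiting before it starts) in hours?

SPT (increasing processing time): #122 #101 #129 #108 #136 #115.
#122: waits 0, runs 0→2
#101: waits 2, runs 2→7
#129: waits 7, runs 7→13
#108: waits 13, runs 13→22
#136: waits 22, runs 22→32
#115: waits 32, runs 32→50
Sum = 0+2+7+13+22+32 = 76.

76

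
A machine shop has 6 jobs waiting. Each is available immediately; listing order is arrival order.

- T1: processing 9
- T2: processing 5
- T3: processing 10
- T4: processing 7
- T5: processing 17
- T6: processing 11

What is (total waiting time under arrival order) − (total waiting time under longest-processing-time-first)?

FIFO (arrival order): T1 T2 T3 T4 T5 T6.
T1: waits 0, runs 0→9
T2: waits 9, runs 9→14
T3: waits 14, runs 14→24
T4: waits 24, runs 24→31
T5: waits 31, runs 31→48
T6: waits 48, runs 48→59
Sum = 0+9+14+24+31+48 = 126.
LPT (decreasing processing time): T5 T6 T3 T1 T4 T2.
T5: waits 0, runs 0→17
T6: waits 17, runs 17→28
T3: waits 28, runs 28→38
T1: waits 38, runs 38→47
T4: waits 47, runs 47→54
T2: waits 54, runs 54→59
Sum = 0+17+28+38+47+54 = 184.
Difference = 126 − 184 = -58.

-58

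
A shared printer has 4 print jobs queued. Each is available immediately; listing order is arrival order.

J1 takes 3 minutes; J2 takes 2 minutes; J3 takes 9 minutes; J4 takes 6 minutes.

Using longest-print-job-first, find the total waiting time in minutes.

LPT (decreasing processing time): J3 J4 J1 J2.
J3: waits 0, runs 0→9
J4: waits 9, runs 9→15
J1: waits 15, runs 15→18
J2: waits 18, runs 18→20
Sum = 0+9+15+18 = 42.

42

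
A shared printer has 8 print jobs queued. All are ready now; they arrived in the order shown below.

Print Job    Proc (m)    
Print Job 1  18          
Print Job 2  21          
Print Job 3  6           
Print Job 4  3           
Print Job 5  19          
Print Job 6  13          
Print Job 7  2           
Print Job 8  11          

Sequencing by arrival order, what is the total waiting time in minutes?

379

FIFO (arrival order): Print Job 1 Print Job 2 Print Job 3 Print Job 4 Print Job 5 Print Job 6 Print Job 7 Print Job 8.
Print Job 1: waits 0, runs 0→18
Print Job 2: waits 18, runs 18→39
Print Job 3: waits 39, runs 39→45
Print Job 4: waits 45, runs 45→48
Print Job 5: waits 48, runs 48→67
Print Job 6: waits 67, runs 67→80
Print Job 7: waits 80, runs 80→82
Print Job 8: waits 82, runs 82→93
Sum = 0+18+39+45+48+67+80+82 = 379.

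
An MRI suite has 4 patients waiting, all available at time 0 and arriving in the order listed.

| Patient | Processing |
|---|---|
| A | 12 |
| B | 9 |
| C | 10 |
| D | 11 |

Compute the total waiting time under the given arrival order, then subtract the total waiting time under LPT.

FIFO (arrival order): A B C D.
A: waits 0, runs 0→12
B: waits 12, runs 12→21
C: waits 21, runs 21→31
D: waits 31, runs 31→42
Sum = 0+12+21+31 = 64.
LPT (decreasing processing time): A D C B.
A: waits 0, runs 0→12
D: waits 12, runs 12→23
C: waits 23, runs 23→33
B: waits 33, runs 33→42
Sum = 0+12+23+33 = 68.
Difference = 64 − 68 = -4.

-4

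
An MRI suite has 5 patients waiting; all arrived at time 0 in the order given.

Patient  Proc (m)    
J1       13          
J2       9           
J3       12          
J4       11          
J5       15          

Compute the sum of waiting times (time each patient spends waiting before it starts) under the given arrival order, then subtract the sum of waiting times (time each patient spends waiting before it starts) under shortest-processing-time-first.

FIFO (arrival order): J1 J2 J3 J4 J5.
J1: waits 0, runs 0→13
J2: waits 13, runs 13→22
J3: waits 22, runs 22→34
J4: waits 34, runs 34→45
J5: waits 45, runs 45→60
Sum = 0+13+22+34+45 = 114.
SPT (increasing processing time): J2 J4 J3 J1 J5.
J2: waits 0, runs 0→9
J4: waits 9, runs 9→20
J3: waits 20, runs 20→32
J1: waits 32, runs 32→45
J5: waits 45, runs 45→60
Sum = 0+9+20+32+45 = 106.
Difference = 114 − 106 = 8.

8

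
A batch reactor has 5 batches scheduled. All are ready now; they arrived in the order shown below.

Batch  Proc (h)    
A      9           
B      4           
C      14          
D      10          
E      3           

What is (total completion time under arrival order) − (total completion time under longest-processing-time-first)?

FIFO (arrival order): A B C D E.
A: 0→9
B: 9→13
C: 13→27
D: 27→37
E: 37→40
Sum = 9+13+27+37+40 = 126.
LPT (decreasing processing time): C D A B E.
C: 0→14
D: 14→24
A: 24→33
B: 33→37
E: 37→40
Sum = 14+24+33+37+40 = 148.
Difference = 126 − 148 = -22.

-22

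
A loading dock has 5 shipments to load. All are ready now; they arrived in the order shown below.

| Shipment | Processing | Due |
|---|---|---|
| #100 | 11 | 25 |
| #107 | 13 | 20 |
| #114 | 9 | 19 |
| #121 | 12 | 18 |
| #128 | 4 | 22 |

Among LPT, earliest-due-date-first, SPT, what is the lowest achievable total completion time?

126

LPT (decreasing processing time): #107 #121 #100 #114 #128.
#107: 0→13
#121: 13→25
#100: 25→36
#114: 36→45
#128: 45→49
Sum = 13+25+36+45+49 = 168.
EDD (increasing due date): #121 #114 #107 #128 #100.
#121: 0→12
#114: 12→21
#107: 21→34
#128: 34→38
#100: 38→49
Sum = 12+21+34+38+49 = 154.
SPT (increasing processing time): #128 #114 #100 #121 #107.
#128: 0→4
#114: 4→13
#100: 13→24
#121: 24→36
#107: 36→49
Sum = 4+13+24+36+49 = 126.
LPT 168, EDD 154, SPT 126 → minimum 126.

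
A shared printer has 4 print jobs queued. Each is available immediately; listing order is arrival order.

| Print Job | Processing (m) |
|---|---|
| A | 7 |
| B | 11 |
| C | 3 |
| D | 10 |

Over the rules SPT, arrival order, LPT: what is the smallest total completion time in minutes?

64

SPT (increasing processing time): C A D B.
C: 0→3
A: 3→10
D: 10→20
B: 20→31
Sum = 3+10+20+31 = 64.
FIFO (arrival order): A B C D.
A: 0→7
B: 7→18
C: 18→21
D: 21→31
Sum = 7+18+21+31 = 77.
LPT (decreasing processing time): B D A C.
B: 0→11
D: 11→21
A: 21→28
C: 28→31
Sum = 11+21+28+31 = 91.
SPT 64, FIFO 77, LPT 91 → minimum 64.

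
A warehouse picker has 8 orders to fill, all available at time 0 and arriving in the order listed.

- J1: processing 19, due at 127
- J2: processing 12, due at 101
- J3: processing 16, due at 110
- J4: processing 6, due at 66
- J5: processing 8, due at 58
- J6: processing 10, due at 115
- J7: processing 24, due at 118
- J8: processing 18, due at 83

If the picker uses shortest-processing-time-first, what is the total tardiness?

0

SPT (increasing processing time): J4 J5 J6 J2 J3 J8 J1 J7.
J4: 0→6, due 66, tardiness 0
J5: 6→14, due 58, tardiness 0
J6: 14→24, due 115, tardiness 0
J2: 24→36, due 101, tardiness 0
J3: 36→52, due 110, tardiness 0
J8: 52→70, due 83, tardiness 0
J1: 70→89, due 127, tardiness 0
J7: 89→113, due 118, tardiness 0
Sum = 0+0+0+0+0+0+0+0 = 0.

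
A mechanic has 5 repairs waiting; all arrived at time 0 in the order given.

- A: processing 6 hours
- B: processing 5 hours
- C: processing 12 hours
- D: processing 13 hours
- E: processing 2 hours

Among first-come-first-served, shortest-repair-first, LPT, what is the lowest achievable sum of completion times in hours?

FIFO (arrival order): A B C D E.
A: 0→6
B: 6→11
C: 11→23
D: 23→36
E: 36→38
Sum = 6+11+23+36+38 = 114.
SPT (increasing processing time): E B A C D.
E: 0→2
B: 2→7
A: 7→13
C: 13→25
D: 25→38
Sum = 2+7+13+25+38 = 85.
LPT (decreasing processing time): D C A B E.
D: 0→13
C: 13→25
A: 25→31
B: 31→36
E: 36→38
Sum = 13+25+31+36+38 = 143.
FIFO 114, SPT 85, LPT 143 → minimum 85.

85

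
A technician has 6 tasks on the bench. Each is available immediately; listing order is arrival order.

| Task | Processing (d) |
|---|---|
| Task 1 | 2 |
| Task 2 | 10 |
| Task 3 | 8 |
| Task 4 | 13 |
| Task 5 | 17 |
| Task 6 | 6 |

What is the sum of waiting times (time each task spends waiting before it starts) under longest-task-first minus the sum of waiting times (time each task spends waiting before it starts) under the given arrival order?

72

LPT (decreasing processing time): Task 5 Task 4 Task 2 Task 3 Task 6 Task 1.
Task 5: waits 0, runs 0→17
Task 4: waits 17, runs 17→30
Task 2: waits 30, runs 30→40
Task 3: waits 40, runs 40→48
Task 6: waits 48, runs 48→54
Task 1: waits 54, runs 54→56
Sum = 0+17+30+40+48+54 = 189.
FIFO (arrival order): Task 1 Task 2 Task 3 Task 4 Task 5 Task 6.
Task 1: waits 0, runs 0→2
Task 2: waits 2, runs 2→12
Task 3: waits 12, runs 12→20
Task 4: waits 20, runs 20→33
Task 5: waits 33, runs 33→50
Task 6: waits 50, runs 50→56
Sum = 0+2+12+20+33+50 = 117.
Difference = 189 − 117 = 72.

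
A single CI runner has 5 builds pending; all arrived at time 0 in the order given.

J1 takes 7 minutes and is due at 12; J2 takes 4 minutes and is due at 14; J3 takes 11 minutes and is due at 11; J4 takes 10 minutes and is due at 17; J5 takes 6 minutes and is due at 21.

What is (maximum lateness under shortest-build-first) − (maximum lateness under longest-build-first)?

SPT (increasing processing time): J2 J5 J1 J4 J3.
J2: 0→4, due 14, lateness -10
J5: 4→10, due 21, lateness -11
J1: 10→17, due 12, lateness 5
J4: 17→27, due 17, lateness 10
J3: 27→38, due 11, lateness 27
Maximum = 27.
LPT (decreasing processing time): J3 J4 J1 J5 J2.
J3: 0→11, due 11, lateness 0
J4: 11→21, due 17, lateness 4
J1: 21→28, due 12, lateness 16
J5: 28→34, due 21, lateness 13
J2: 34→38, due 14, lateness 24
Maximum = 24.
Difference = 27 − 24 = 3.

3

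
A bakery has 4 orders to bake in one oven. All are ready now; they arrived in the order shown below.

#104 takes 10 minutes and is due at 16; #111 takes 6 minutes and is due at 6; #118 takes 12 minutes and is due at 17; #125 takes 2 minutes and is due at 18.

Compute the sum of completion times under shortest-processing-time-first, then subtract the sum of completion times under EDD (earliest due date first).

SPT (increasing processing time): #125 #111 #104 #118.
#125: 0→2
#111: 2→8
#104: 8→18
#118: 18→30
Sum = 2+8+18+30 = 58.
EDD (increasing due date): #111 #104 #118 #125.
#111: 0→6
#104: 6→16
#118: 16→28
#125: 28→30
Sum = 6+16+28+30 = 80.
Difference = 58 − 80 = -22.

-22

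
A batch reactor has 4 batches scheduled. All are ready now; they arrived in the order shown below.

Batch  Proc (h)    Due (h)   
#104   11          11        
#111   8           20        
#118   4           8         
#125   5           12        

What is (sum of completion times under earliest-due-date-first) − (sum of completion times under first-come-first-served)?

-14

EDD (increasing due date): #118 #104 #125 #111.
#118: 0→4
#104: 4→15
#125: 15→20
#111: 20→28
Sum = 4+15+20+28 = 67.
FIFO (arrival order): #104 #111 #118 #125.
#104: 0→11
#111: 11→19
#118: 19→23
#125: 23→28
Sum = 11+19+23+28 = 81.
Difference = 67 − 81 = -14.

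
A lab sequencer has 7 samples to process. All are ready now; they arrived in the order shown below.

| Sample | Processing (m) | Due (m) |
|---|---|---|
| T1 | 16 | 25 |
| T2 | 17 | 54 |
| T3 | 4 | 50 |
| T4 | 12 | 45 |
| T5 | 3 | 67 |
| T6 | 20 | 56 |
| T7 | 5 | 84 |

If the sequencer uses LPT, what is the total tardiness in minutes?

82

LPT (decreasing processing time): T6 T2 T1 T4 T7 T3 T5.
T6: 0→20, due 56, tardiness 0
T2: 20→37, due 54, tardiness 0
T1: 37→53, due 25, tardiness 28
T4: 53→65, due 45, tardiness 20
T7: 65→70, due 84, tardiness 0
T3: 70→74, due 50, tardiness 24
T5: 74→77, due 67, tardiness 10
Sum = 0+0+28+20+0+24+10 = 82.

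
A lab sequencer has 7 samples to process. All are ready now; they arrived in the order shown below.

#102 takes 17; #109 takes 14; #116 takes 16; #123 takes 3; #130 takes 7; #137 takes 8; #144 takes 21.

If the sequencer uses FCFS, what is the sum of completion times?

FIFO (arrival order): #102 #109 #116 #123 #130 #137 #144.
#102: 0→17
#109: 17→31
#116: 31→47
#123: 47→50
#130: 50→57
#137: 57→65
#144: 65→86
Sum = 17+31+47+50+57+65+86 = 353.

353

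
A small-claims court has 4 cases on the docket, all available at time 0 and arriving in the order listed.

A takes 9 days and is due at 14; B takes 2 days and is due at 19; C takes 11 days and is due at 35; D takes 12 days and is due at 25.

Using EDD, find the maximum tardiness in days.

0

EDD (increasing due date): A B D C.
A: 0→9, due 14, tardiness 0
B: 9→11, due 19, tardiness 0
D: 11→23, due 25, tardiness 0
C: 23→34, due 35, tardiness 0
Maximum = 0.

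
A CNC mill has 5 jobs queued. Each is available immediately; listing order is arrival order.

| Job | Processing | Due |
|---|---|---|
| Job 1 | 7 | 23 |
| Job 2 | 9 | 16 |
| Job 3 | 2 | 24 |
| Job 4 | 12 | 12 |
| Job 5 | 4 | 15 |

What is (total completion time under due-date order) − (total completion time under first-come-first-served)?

EDD (increasing due date): Job 4 Job 5 Job 2 Job 1 Job 3.
Job 4: 0→12
Job 5: 12→16
Job 2: 16→25
Job 1: 25→32
Job 3: 32→34
Sum = 12+16+25+32+34 = 119.
FIFO (arrival order): Job 1 Job 2 Job 3 Job 4 Job 5.
Job 1: 0→7
Job 2: 7→16
Job 3: 16→18
Job 4: 18→30
Job 5: 30→34
Sum = 7+16+18+30+34 = 105.
Difference = 119 − 105 = 14.

14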